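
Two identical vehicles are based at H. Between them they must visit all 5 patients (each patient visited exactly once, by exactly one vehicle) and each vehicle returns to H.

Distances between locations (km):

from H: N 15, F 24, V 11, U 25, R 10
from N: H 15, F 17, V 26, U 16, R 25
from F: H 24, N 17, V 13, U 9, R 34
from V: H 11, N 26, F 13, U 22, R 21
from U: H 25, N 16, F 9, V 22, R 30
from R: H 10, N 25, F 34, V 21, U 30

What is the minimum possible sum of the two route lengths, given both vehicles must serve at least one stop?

There are 2^4 − 1 = 15 ways to divide the 5 stops into two non-empty groups. For each, the best each vehicle can do is its own shortest tour through its group:
  {N} + {F, V, U, R}: 30 + 73 = 103
  {F} + {N, V, U, R}: 48 + 84 = 132
  {N, F} + {V, U, R}: 56 + 73 = 129
  {V} + {N, F, U, R}: 22 + 81 = 103
  {N, V} + {F, U, R}: 52 + 73 = 125
  {F, V} + {N, U, R}: 48 + 71 = 119
  … (15 splits in total)
  {N, F, V, U} + {R}: 64 + 20 = 84  ← best
Best: vehicle 1 H → N → U → F → V → H = 64; vehicle 2 H → R → H = 20; combined 84.

Minimum combined distance: 84 km.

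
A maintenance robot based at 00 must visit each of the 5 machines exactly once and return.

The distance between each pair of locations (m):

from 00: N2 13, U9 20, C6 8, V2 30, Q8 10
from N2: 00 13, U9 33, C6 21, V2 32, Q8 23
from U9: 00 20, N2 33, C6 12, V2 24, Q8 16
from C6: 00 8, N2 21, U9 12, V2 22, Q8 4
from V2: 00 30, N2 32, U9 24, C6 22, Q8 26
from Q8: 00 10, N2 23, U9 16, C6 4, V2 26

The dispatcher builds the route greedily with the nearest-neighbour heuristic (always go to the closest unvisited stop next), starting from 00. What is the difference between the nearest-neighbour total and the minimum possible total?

From 00: C6=8, Q8=10, N2=13, U9=20, V2=30 → choose C6 (8).
From C6: Q8=4, U9=12, N2=21, V2=22 → choose Q8 (4).
From Q8: U9=16, N2=23, V2=26 → choose U9 (16).
From U9: V2=24, N2=33 → choose V2 (24).
From V2: N2=32 → choose N2 (32).
NN route 00 → C6 → Q8 → U9 → V2 → N2 → 00 costs 97.
Optimal: 00 → N2 → V2 → U9 → C6 → Q8 → 00 costs 95 (by enumerating all 60 distinct tours).
Excess = 97 − 95 = 2.

The nearest-neighbour route is 2 m longer than optimal.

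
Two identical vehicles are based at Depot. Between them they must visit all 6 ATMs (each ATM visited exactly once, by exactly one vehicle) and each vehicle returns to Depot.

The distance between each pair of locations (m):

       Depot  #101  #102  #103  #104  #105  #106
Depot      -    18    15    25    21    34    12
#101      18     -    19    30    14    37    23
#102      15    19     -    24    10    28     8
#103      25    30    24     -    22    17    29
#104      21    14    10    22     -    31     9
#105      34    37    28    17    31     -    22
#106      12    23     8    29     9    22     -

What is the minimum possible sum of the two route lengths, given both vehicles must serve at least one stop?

Try each way of splitting the stops between the two vehicles (each non-empty) and, for each split, find the best tour for each vehicle:
  {#101} + {#102, #103, #104, #105, #106}: 36 + 98 = 134
  {#102} + {#101, #103, #104, #105, #106}: 30 + 105 = 135
  {#101, #102} + {#103, #104, #105, #106}: 52 + 94 = 146
  {#103} + {#101, #102, #104, #105, #106}: 50 + 104 = 154
  {#101, #103} + {#102, #104, #105, #106}: 73 + 90 = 163
  {#102, #103} + {#101, #104, #105, #106}: 64 + 97 = 161
  … (31 splits in total)
  {#101, #102, #104} + {#103, #105, #106}: 57 + 76 = 133  ← best
Best: vehicle 1 Depot → #101 → #104 → #102 → Depot = 57; vehicle 2 Depot → #103 → #105 → #106 → Depot = 76; combined 133.

Minimum combined distance: 133 m.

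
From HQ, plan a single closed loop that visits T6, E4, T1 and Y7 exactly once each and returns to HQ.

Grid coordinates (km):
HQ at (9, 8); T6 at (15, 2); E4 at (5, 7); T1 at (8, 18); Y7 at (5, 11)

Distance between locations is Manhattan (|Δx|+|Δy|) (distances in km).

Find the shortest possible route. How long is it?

52 km — the shortest possible round trip.

HQ→T6→E4→T1→Y7→HQ: 12+15+14+10+7 = 58
HQ→T6→E4→Y7→T1→HQ: 12+15+4+10+11 = 52
HQ→T6→T1→E4→Y7→HQ: 12+23+14+4+7 = 60
HQ→T6→T1→Y7→E4→HQ: 12+23+10+4+5 = 54
HQ→T6→Y7→E4→T1→HQ: 12+19+4+14+11 = 60
HQ→T6→Y7→T1→E4→HQ: 12+19+10+14+5 = 60
HQ→E4→T6→T1→Y7→HQ: 5+15+23+10+7 = 60
HQ→E4→T6→Y7→T1→HQ: 5+15+19+10+11 = 60
HQ→E4→T1→T6→Y7→HQ: 5+14+23+19+7 = 68
HQ→E4→Y7→T6→T1→HQ: 5+4+19+23+11 = 62
HQ→T1→T6→E4→Y7→HQ: 11+23+15+4+7 = 60
HQ→T1→E4→T6→Y7→HQ: 11+14+15+19+7 = 66
The minimum is 52.
One optimal route: HQ → T6 → E4 → Y7 → T1 → HQ (or its reverse).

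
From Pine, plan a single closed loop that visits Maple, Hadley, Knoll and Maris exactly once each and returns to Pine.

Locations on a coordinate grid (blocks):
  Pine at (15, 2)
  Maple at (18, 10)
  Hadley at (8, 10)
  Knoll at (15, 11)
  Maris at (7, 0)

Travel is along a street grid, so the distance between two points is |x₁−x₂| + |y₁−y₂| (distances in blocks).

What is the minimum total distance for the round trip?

Shortest round trip = 44 blocks.

With 4 stops there are 4!/2 = 12 distinct round trips (a route and its reverse cost the same).
Pine-Maple-Hadley-Knoll-Maris-Pine: 11+10+8+19+10 = 58
Pine-Maple-Hadley-Maris-Knoll-Pine: 11+10+11+19+9 = 60
Pine-Maple-Knoll-Hadley-Maris-Pine: 11+4+8+11+10 = 44
Pine-Maple-Knoll-Maris-Hadley-Pine: 11+4+19+11+15 = 60
Pine-Maple-Maris-Hadley-Knoll-Pine: 11+21+11+8+9 = 60
Pine-Maple-Maris-Knoll-Hadley-Pine: 11+21+19+8+15 = 74
Pine-Hadley-Maple-Knoll-Maris-Pine: 15+10+4+19+10 = 58
Pine-Hadley-Maple-Maris-Knoll-Pine: 15+10+21+19+9 = 74
Pine-Hadley-Knoll-Maple-Maris-Pine: 15+8+4+21+10 = 58
Pine-Hadley-Maris-Maple-Knoll-Pine: 15+11+21+4+9 = 60
Pine-Knoll-Maple-Hadley-Maris-Pine: 9+4+10+11+10 = 44
Pine-Knoll-Hadley-Maple-Maris-Pine: 9+8+10+21+10 = 58
The minimum is 44.
One optimal route: Pine → Maple → Knoll → Hadley → Maris → Pine (or its reverse).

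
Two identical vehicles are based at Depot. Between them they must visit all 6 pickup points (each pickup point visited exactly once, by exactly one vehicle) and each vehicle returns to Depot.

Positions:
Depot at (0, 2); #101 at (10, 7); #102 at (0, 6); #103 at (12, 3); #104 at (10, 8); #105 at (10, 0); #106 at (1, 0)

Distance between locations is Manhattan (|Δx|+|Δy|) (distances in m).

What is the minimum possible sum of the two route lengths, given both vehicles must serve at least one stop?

Try each way of splitting the stops between the two vehicles (each non-empty) and, for each split, find the best tour for each vehicle:
  {#101} + {#102, #103, #104, #105, #106}: 30 + 40 = 70
  {#102} + {#101, #103, #104, #105, #106}: 8 + 40 = 48
  {#101, #102} + {#103, #104, #105, #106}: 30 + 40 = 70
  {#103} + {#101, #102, #104, #105, #106}: 26 + 36 = 62
  {#101, #103} + {#102, #104, #105, #106}: 34 + 36 = 70
  {#102, #103} + {#101, #104, #105, #106}: 32 + 36 = 68
  … (31 splits in total)
  {#101, #102, #103, #104, #105} + {#106}: 40 + 6 = 46  ← best
Best: vehicle 1 Depot → #102 → #101 → #104 → #103 → #105 → Depot = 40; vehicle 2 Depot → #106 → Depot = 6; combined 46.

Minimum combined distance: 46 m.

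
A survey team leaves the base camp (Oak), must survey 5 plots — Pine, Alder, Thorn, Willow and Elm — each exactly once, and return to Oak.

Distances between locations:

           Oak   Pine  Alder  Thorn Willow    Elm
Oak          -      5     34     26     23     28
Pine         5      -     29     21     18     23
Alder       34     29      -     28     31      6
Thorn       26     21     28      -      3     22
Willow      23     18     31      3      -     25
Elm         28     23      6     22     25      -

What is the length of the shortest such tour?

There are 60 distinct closed tours to check (reversals are equivalent).
Oak→Pine→Alder→Thorn→Willow→Elm→Oak: 5+29+28+3+25+28 = 118
Oak→Pine→Alder→Thorn→Elm→Willow→Oak: 5+29+28+22+25+23 = 132
Oak→Pine→Alder→Willow→Thorn→Elm→Oak: 5+29+31+3+22+28 = 118
Oak→Pine→Alder→Willow→Elm→Thorn→Oak: 5+29+31+25+22+26 = 138
Oak→Pine→Alder→Elm→Thorn→Willow→Oak: 5+29+6+22+3+23 = 88
Oak→Pine→Alder→Elm→Willow→Thorn→Oak: 5+29+6+25+3+26 = 94
Oak→Pine→Thorn→Alder→Willow→Elm→Oak: 5+21+28+31+25+28 = 138
Oak→Pine→Thorn→Alder→Elm→Willow→Oak: 5+21+28+6+25+23 = 108
Oak→Pine→Thorn→Willow→Alder→Elm→Oak: 5+21+3+31+6+28 = 94
Oak→Pine→Thorn→Willow→Elm→Alder→Oak: 5+21+3+25+6+34 = 94
Oak→Pine→Thorn→Elm→Alder→Willow→Oak: 5+21+22+6+31+23 = 108
Oak→Pine→Thorn→Elm→Willow→Alder→Oak: 5+21+22+25+31+34 = 138
Oak→Pine→Willow→Alder→Thorn→Elm→Oak: 5+18+31+28+22+28 = 132
Oak→Pine→Willow→Alder→Elm→Thorn→Oak: 5+18+31+6+22+26 = 108
… (46 more)
The minimum is 88.
One optimal route: Oak → Pine → Alder → Elm → Thorn → Willow → Oak (or its reverse).

88 — the shortest possible round trip.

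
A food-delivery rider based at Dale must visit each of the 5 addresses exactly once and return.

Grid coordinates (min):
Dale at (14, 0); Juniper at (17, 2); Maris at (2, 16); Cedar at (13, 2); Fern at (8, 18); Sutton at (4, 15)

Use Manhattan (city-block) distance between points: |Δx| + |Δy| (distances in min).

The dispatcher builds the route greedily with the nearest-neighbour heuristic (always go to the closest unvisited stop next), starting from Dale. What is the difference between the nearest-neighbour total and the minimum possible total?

4 min longer than the optimal tour.

From Dale: Cedar=3, Juniper=5, Fern=24, Sutton=25, Maris=28 → choose Cedar (3).
From Cedar: Juniper=4, Fern=21, Sutton=22, Maris=25 → choose Juniper (4).
From Juniper: Fern=25, Sutton=26, Maris=29 → choose Fern (25).
From Fern: Sutton=7, Maris=8 → choose Sutton (7).
From Sutton: Maris=3 → choose Maris (3).
NN route Dale → Cedar → Juniper → Fern → Sutton → Maris → Dale costs 70.
Optimal: Dale → Juniper → Cedar → Fern → Maris → Sutton → Dale costs 66 (by enumerating all 60 distinct tours).
Excess = 70 − 66 = 4.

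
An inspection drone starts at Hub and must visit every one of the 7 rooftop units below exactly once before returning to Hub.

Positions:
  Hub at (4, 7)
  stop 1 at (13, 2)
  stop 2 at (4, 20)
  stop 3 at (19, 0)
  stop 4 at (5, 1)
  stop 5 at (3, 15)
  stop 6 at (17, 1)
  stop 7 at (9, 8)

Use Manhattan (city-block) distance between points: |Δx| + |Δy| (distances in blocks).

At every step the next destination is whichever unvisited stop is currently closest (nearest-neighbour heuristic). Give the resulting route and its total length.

Nearest-neighbour total = 74 blocks; route Hub → stop 7 → stop 1 → stop 6 → stop 3 → stop 4 → stop 5 → stop 2 → Hub.

Hub → [stop 7:6 / stop 4:7 / stop 5:9 / stop 2:13 / stop 1:14 / stop 6:19 / stop 3:22] → stop 7 (6)
stop 7 → [stop 1:10 / stop 4:11 / stop 5:13 / stop 6:15 / stop 2:17 / stop 3:18] → stop 1 (10)
stop 1 → [stop 6:5 / stop 3:8 / stop 4:9 / stop 5:23 / stop 2:27] → stop 6 (5)
stop 6 → [stop 3:3 / stop 4:12 / stop 5:28 / stop 2:32] → stop 3 (3)
stop 3 → [stop 4:15 / stop 5:31 / stop 2:35] → stop 4 (15)
stop 4 → [stop 5:16 / stop 2:20] → stop 5 (16)
stop 5 → [stop 2:6] → stop 2 (6)
Return stop 2→Hub: 13.
Total = 6 + 10 + 5 + 3 + 15 + 16 + 6 + 13 = 74.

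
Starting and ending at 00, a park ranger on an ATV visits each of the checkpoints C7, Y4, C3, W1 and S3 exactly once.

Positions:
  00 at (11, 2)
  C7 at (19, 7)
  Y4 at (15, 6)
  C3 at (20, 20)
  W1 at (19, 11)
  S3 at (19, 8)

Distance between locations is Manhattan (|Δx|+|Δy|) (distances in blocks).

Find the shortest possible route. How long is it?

There are 60 distinct closed tours to check (reversals are equivalent).
00 - C7 - Y4 - C3 - W1 - S3 - 00: 13+5+19+10+3+14 = 64
00 - C7 - Y4 - C3 - S3 - W1 - 00: 13+5+19+13+3+17 = 70
00 - C7 - Y4 - W1 - C3 - S3 - 00: 13+5+9+10+13+14 = 64
00 - C7 - Y4 - W1 - S3 - C3 - 00: 13+5+9+3+13+27 = 70
00 - C7 - Y4 - S3 - C3 - W1 - 00: 13+5+6+13+10+17 = 64
00 - C7 - Y4 - S3 - W1 - C3 - 00: 13+5+6+3+10+27 = 64
00 - C7 - C3 - Y4 - W1 - S3 - 00: 13+14+19+9+3+14 = 72
00 - C7 - C3 - Y4 - S3 - W1 - 00: 13+14+19+6+3+17 = 72
00 - C7 - C3 - W1 - Y4 - S3 - 00: 13+14+10+9+6+14 = 66
00 - C7 - C3 - W1 - S3 - Y4 - 00: 13+14+10+3+6+8 = 54
00 - C7 - C3 - S3 - Y4 - W1 - 00: 13+14+13+6+9+17 = 72
00 - C7 - C3 - S3 - W1 - Y4 - 00: 13+14+13+3+9+8 = 60
00 - C7 - W1 - Y4 - C3 - S3 - 00: 13+4+9+19+13+14 = 72
00 - C7 - W1 - Y4 - S3 - C3 - 00: 13+4+9+6+13+27 = 72
… (46 more)
The minimum is 54.
One optimal route: 00 → C7 → C3 → W1 → S3 → Y4 → 00 (or its reverse).

Minimum total distance: 54 blocks.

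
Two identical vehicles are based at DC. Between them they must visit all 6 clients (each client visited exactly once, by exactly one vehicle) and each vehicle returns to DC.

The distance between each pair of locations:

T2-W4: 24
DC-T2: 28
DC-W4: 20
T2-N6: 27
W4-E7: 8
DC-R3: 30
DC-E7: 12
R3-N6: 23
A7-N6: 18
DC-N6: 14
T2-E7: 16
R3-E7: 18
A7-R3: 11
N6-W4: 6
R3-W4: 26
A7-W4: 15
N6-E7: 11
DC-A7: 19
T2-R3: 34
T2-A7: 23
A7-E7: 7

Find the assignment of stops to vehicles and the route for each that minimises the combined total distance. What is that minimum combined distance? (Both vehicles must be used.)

There are 2^5 − 1 = 31 ways to divide the 6 stops into two non-empty groups. For each, the best each vehicle can do is its own shortest tour through its group:
  {T2} + {A7, R3, N6, W4, E7}: 56 + 76 = 132
  {A7} + {T2, R3, N6, W4, E7}: 38 + 108 = 146
  {T2, A7} + {R3, N6, W4, E7}: 70 + 76 = 146
  {R3} + {T2, A7, N6, W4, E7}: 60 + 86 = 146
  {T2, R3} + {A7, N6, W4, E7}: 92 + 54 = 146
  {A7, R3} + {T2, N6, W4, E7}: 60 + 72 = 132
  … (31 splits in total)
Best: vehicle 1 DC → T2 → DC = 56; vehicle 2 DC → A7 → R3 → E7 → W4 → N6 → DC = 76; combined 132.

132 — the smallest possible combined total.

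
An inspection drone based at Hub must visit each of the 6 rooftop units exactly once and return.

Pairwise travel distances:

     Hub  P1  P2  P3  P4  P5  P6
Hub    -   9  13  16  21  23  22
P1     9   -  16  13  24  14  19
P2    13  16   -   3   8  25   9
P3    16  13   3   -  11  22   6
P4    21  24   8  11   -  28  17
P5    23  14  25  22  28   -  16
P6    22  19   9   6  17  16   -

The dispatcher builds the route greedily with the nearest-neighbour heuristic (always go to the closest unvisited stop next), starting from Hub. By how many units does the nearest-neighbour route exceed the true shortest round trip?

From Hub: P1=9, P2=13, P3=16, P4=21, P6=22, P5=23 → choose P1 (9).
From P1: P3=13, P5=14, P2=16, P6=19, P4=24 → choose P3 (13).
From P3: P2=3, P6=6, P4=11, P5=22 → choose P2 (3).
From P2: P4=8, P6=9, P5=25 → choose P4 (8).
From P4: P6=17, P5=28 → choose P6 (17).
From P6: P5=16 → choose P5 (16).
NN route Hub → P1 → P3 → P2 → P4 → P6 → P5 → Hub costs 89.
Optimal: Hub → P1 → P5 → P6 → P3 → P2 → P4 → Hub costs 77 (by enumerating all 360 distinct tours).
Excess = 89 − 77 = 12.

12 longer than the optimal tour.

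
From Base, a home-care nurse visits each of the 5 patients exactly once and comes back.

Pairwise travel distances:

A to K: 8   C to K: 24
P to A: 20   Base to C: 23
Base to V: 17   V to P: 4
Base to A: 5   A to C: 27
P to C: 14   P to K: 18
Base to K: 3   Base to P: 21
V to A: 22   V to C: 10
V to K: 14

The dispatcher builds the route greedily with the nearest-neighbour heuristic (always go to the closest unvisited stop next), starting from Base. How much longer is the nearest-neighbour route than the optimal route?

2 longer than the optimal tour.

Base: K=3, A=5, V=17, P=21, C=23 ⇒ K
K: A=8, V=14, P=18, C=24 ⇒ A
A: P=20, V=22, C=27 ⇒ P
P: V=4, C=14 ⇒ V
V: C=10 ⇒ C
NN route Base → K → A → P → V → C → Base costs 68.
Optimal: Base → A → P → V → C → K → Base costs 66 (by enumerating all 60 distinct tours).
Excess = 68 − 66 = 2.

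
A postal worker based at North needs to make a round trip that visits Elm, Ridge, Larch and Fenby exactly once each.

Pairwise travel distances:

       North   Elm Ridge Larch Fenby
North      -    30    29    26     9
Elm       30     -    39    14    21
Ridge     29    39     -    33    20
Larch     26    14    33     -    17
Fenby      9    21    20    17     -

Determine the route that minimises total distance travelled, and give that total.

Shortest round trip = 106.

There are 12 distinct closed tours to check (reversals are equivalent).
North-Elm-Ridge-Larch-Fenby-North: 30+39+33+17+9 = 128
North-Elm-Ridge-Fenby-Larch-North: 30+39+20+17+26 = 132
North-Elm-Larch-Ridge-Fenby-North: 30+14+33+20+9 = 106
North-Elm-Larch-Fenby-Ridge-North: 30+14+17+20+29 = 110
North-Elm-Fenby-Ridge-Larch-North: 30+21+20+33+26 = 130
North-Elm-Fenby-Larch-Ridge-North: 30+21+17+33+29 = 130
North-Ridge-Elm-Larch-Fenby-North: 29+39+14+17+9 = 108
North-Ridge-Elm-Fenby-Larch-North: 29+39+21+17+26 = 132
North-Ridge-Larch-Elm-Fenby-North: 29+33+14+21+9 = 106
North-Ridge-Fenby-Elm-Larch-North: 29+20+21+14+26 = 110
North-Larch-Elm-Ridge-Fenby-North: 26+14+39+20+9 = 108
North-Larch-Ridge-Elm-Fenby-North: 26+33+39+21+9 = 128
The minimum is 106.
One optimal route: North → Elm → Larch → Ridge → Fenby → North (or its reverse).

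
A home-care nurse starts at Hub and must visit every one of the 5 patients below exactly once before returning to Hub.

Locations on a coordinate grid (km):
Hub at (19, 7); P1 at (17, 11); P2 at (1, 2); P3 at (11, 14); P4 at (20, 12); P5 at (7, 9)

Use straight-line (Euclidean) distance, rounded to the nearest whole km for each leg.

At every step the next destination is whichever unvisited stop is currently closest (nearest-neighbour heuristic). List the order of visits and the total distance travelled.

Nearest-neighbour total = 50 km; route Hub → P1 → P4 → P3 → P5 → P2 → Hub.

At Hub the remaining stops are P1 4, P4 5, P3 11, P5 12, P2 19; go to P1.
At P1 the remaining stops are P4 3, P3 7, P5 10, P2 18; go to P4.
At P4 the remaining stops are P3 9, P5 13, P2 21; go to P3.
At P3 the remaining stops are P5 6, P2 16; go to P5.
At P5 the remaining stops are P2 9; go to P2.
Return P2→Hub: 19.
Total = 4 + 3 + 9 + 6 + 9 + 19 = 50.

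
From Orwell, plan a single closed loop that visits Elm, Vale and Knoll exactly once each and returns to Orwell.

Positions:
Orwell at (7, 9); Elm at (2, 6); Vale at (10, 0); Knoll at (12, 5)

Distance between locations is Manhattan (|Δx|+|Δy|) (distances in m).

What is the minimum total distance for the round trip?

38 m — the shortest possible round trip.

There are 3 distinct closed tours to check (reversals are equivalent).
Orwell - Elm - Vale - Knoll - Orwell: 8+14+7+9 = 38
Orwell - Elm - Knoll - Vale - Orwell: 8+11+7+12 = 38
Orwell - Vale - Elm - Knoll - Orwell: 12+14+11+9 = 46
The minimum is 38.
One optimal route: Orwell → Elm → Vale → Knoll → Orwell (or its reverse).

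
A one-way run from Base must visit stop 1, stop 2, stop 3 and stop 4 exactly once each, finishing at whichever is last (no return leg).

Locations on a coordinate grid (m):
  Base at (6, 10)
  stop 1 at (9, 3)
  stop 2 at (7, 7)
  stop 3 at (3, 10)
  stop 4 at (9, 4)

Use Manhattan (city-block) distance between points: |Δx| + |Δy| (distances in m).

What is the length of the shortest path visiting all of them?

There are 4! = 24 possible orderings.
Base → stop 1 → stop 2 → stop 3 → stop 4: 10+6+7+12 = 35
Base → stop 1 → stop 2 → stop 4 → stop 3: 10+6+5+12 = 33
Base → stop 1 → stop 3 → stop 2 → stop 4: 10+13+7+5 = 35
Base → stop 1 → stop 3 → stop 4 → stop 2: 10+13+12+5 = 40
Base → stop 1 → stop 4 → stop 2 → stop 3: 10+1+5+7 = 23
Base → stop 1 → stop 4 → stop 3 → stop 2: 10+1+12+7 = 30
Base → stop 2 → stop 1 → stop 3 → stop 4: 4+6+13+12 = 35
Base → stop 2 → stop 1 → stop 4 → stop 3: 4+6+1+12 = 23
Base → stop 2 → stop 3 → stop 1 → stop 4: 4+7+13+1 = 25
Base → stop 2 → stop 3 → stop 4 → stop 1: 4+7+12+1 = 24
Base → stop 2 → stop 4 → stop 1 → stop 3: 4+5+1+13 = 23
Base → stop 2 → stop 4 → stop 3 → stop 1: 4+5+12+13 = 34
Base → stop 3 → stop 1 → stop 2 → stop 4: 3+13+6+5 = 27
Base → stop 3 → stop 1 → stop 4 → stop 2: 3+13+1+5 = 22
… (10 more)
Base → stop 3 → stop 2 → stop 4 → stop 1: 3+7+5+1 = 16  ← best
The minimum is 16.
One shortest path: Base → stop 3 → stop 2 → stop 4 → stop 1.

Minimum one-way distance = 16 m.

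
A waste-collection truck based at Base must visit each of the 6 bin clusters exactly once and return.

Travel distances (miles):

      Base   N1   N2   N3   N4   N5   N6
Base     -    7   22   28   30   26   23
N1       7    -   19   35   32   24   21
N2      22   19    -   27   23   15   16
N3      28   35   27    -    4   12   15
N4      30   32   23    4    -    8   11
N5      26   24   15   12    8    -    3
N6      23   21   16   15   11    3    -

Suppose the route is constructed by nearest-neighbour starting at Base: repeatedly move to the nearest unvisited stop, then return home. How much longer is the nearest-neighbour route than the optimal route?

The nearest-neighbour route is 2 miles longer than optimal.

Base: N1=7, N2=22, N6=23, N5=26, N3=28, N4=30 ⇒ N1
N1: N2=19, N6=21, N5=24, N4=32, N3=35 ⇒ N2
N2: N5=15, N6=16, N4=23, N3=27 ⇒ N5
N5: N6=3, N4=8, N3=12 ⇒ N6
N6: N4=11, N3=15 ⇒ N4
N4: N3=4 ⇒ N3
NN route Base → N1 → N2 → N5 → N6 → N4 → N3 → Base costs 87.
Optimal: Base → N1 → N2 → N6 → N5 → N4 → N3 → Base costs 85 (by enumerating all 360 distinct tours).
Excess = 87 − 85 = 2.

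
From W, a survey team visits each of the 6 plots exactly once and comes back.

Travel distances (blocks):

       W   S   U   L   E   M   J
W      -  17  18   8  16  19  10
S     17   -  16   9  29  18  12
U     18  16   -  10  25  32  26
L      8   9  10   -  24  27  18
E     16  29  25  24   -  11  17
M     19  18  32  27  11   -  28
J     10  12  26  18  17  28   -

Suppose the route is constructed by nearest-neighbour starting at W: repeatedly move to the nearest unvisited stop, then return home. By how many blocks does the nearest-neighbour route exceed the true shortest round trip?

W: L=8, J=10, E=16, S=17, U=18, M=19 ⇒ L
L: S=9, U=10, J=18, E=24, M=27 ⇒ S
S: J=12, U=16, M=18, E=29 ⇒ J
J: E=17, U=26, M=28 ⇒ E
E: M=11, U=25 ⇒ M
M: U=32 ⇒ U
NN route W → L → S → J → E → M → U → W costs 107.
Optimal: W → L → U → S → M → E → J → W costs 90 (by enumerating all 360 distinct tours).
Excess = 107 − 90 = 17.

17 blocks longer than the optimal tour.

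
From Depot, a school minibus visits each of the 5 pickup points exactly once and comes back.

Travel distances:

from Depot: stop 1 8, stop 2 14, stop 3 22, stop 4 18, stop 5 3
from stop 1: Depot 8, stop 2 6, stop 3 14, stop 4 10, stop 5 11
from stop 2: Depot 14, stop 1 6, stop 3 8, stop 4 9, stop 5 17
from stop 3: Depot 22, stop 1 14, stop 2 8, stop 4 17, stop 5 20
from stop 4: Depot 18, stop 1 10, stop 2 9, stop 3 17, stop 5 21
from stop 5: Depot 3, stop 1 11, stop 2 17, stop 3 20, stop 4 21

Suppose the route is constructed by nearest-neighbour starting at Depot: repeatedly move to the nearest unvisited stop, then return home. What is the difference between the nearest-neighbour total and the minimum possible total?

5 longer than the optimal tour.

Depot: stop 5=3, stop 1=8, stop 2=14, stop 4=18, stop 3=22 ⇒ stop 5
stop 5: stop 1=11, stop 2=17, stop 3=20, stop 4=21 ⇒ stop 1
stop 1: stop 2=6, stop 4=10, stop 3=14 ⇒ stop 2
stop 2: stop 3=8, stop 4=9 ⇒ stop 3
stop 3: stop 4=17 ⇒ stop 4
NN route Depot → stop 5 → stop 1 → stop 2 → stop 3 → stop 4 → Depot costs 63.
Optimal: Depot → stop 1 → stop 4 → stop 2 → stop 3 → stop 5 → Depot costs 58 (by enumerating all 60 distinct tours).
Excess = 63 − 58 = 5.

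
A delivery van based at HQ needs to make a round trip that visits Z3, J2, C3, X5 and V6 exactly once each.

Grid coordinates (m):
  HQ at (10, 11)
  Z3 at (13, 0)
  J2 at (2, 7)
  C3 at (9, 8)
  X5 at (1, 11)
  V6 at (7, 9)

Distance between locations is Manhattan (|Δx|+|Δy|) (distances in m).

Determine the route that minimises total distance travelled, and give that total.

Shortest round trip = 50 m.

HQ - Z3 - J2 - C3 - X5 - V6 - HQ: 14+18+8+11+8+5 = 64
HQ - Z3 - J2 - C3 - V6 - X5 - HQ: 14+18+8+3+8+9 = 60
HQ - Z3 - J2 - X5 - C3 - V6 - HQ: 14+18+5+11+3+5 = 56
HQ - Z3 - J2 - X5 - V6 - C3 - HQ: 14+18+5+8+3+4 = 52
HQ - Z3 - J2 - V6 - C3 - X5 - HQ: 14+18+7+3+11+9 = 62
HQ - Z3 - J2 - V6 - X5 - C3 - HQ: 14+18+7+8+11+4 = 62
HQ - Z3 - C3 - J2 - X5 - V6 - HQ: 14+12+8+5+8+5 = 52
HQ - Z3 - C3 - J2 - V6 - X5 - HQ: 14+12+8+7+8+9 = 58
HQ - Z3 - C3 - X5 - J2 - V6 - HQ: 14+12+11+5+7+5 = 54
HQ - Z3 - C3 - X5 - V6 - J2 - HQ: 14+12+11+8+7+12 = 64
HQ - Z3 - C3 - V6 - J2 - X5 - HQ: 14+12+3+7+5+9 = 50
HQ - Z3 - C3 - V6 - X5 - J2 - HQ: 14+12+3+8+5+12 = 54
HQ - Z3 - X5 - J2 - C3 - V6 - HQ: 14+23+5+8+3+5 = 58
HQ - Z3 - X5 - J2 - V6 - C3 - HQ: 14+23+5+7+3+4 = 56
… (46 more)
The minimum is 50.
One optimal route: HQ → Z3 → C3 → V6 → J2 → X5 → HQ (or its reverse).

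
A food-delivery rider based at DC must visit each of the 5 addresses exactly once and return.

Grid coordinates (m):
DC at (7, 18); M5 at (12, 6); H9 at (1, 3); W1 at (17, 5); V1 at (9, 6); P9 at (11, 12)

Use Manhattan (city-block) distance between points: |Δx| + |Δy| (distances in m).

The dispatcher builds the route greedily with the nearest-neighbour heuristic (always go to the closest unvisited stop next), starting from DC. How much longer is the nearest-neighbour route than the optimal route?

DC: P9=10, V1=14, M5=17, H9=21, W1=23 ⇒ P9
P9: M5=7, V1=8, W1=13, H9=19 ⇒ M5
M5: V1=3, W1=6, H9=14 ⇒ V1
V1: W1=9, H9=11 ⇒ W1
W1: H9=18 ⇒ H9
NN route DC → P9 → M5 → V1 → W1 → H9 → DC costs 68.
Optimal: DC → H9 → V1 → M5 → W1 → P9 → DC costs 64 (by enumerating all 60 distinct tours).
Excess = 68 − 64 = 4.

The nearest-neighbour route is 4 m longer than optimal.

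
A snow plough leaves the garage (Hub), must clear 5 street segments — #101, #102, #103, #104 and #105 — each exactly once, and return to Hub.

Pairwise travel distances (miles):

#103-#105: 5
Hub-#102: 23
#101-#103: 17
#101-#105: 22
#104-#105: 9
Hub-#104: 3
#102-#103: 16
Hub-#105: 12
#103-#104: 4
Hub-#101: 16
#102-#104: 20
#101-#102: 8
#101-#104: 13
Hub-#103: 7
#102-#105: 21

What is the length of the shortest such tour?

With 5 stops there are 5!/2 = 60 distinct round trips (a route and its reverse cost the same).
Hub - #101 - #102 - #103 - #104 - #105 - Hub: 16+8+16+4+9+12 = 65
Hub - #101 - #102 - #103 - #105 - #104 - Hub: 16+8+16+5+9+3 = 57
Hub - #101 - #102 - #104 - #103 - #105 - Hub: 16+8+20+4+5+12 = 65
Hub - #101 - #102 - #104 - #105 - #103 - Hub: 16+8+20+9+5+7 = 65
Hub - #101 - #102 - #105 - #103 - #104 - Hub: 16+8+21+5+4+3 = 57
Hub - #101 - #102 - #105 - #104 - #103 - Hub: 16+8+21+9+4+7 = 65
Hub - #101 - #103 - #102 - #104 - #105 - Hub: 16+17+16+20+9+12 = 90
Hub - #101 - #103 - #102 - #105 - #104 - Hub: 16+17+16+21+9+3 = 82
Hub - #101 - #103 - #104 - #102 - #105 - Hub: 16+17+4+20+21+12 = 90
Hub - #101 - #103 - #104 - #105 - #102 - Hub: 16+17+4+9+21+23 = 90
Hub - #101 - #103 - #105 - #102 - #104 - Hub: 16+17+5+21+20+3 = 82
Hub - #101 - #103 - #105 - #104 - #102 - Hub: 16+17+5+9+20+23 = 90
Hub - #101 - #104 - #102 - #103 - #105 - Hub: 16+13+20+16+5+12 = 82
Hub - #101 - #104 - #102 - #105 - #103 - Hub: 16+13+20+21+5+7 = 82
… (46 more)
The minimum is 57.
One optimal route: Hub → #101 → #102 → #103 → #105 → #104 → Hub (or its reverse).

57 miles — the shortest possible round trip.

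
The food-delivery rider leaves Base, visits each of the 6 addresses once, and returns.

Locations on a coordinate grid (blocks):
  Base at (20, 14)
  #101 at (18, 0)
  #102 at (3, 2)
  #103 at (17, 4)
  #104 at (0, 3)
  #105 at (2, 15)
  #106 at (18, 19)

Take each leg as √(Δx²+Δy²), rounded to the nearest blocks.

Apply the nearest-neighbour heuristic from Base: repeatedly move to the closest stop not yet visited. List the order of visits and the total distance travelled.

72 blocks along Base → #106 → #103 → #101 → #102 → #104 → #105 → Base.

From Base: distances to unvisited — #106=5, #103=10, #101=14, #105=18, #102=21, #104=23. Nearest is #106 (5).
From #106: distances to unvisited — #103=15, #105=16, #101=19, #102=23, #104=24. Nearest is #103 (15).
From #103: distances to unvisited — #101=4, #102=14, #104=17, #105=19. Nearest is #101 (4).
From #101: distances to unvisited — #102=15, #104=18, #105=22. Nearest is #102 (15).
From #102: distances to unvisited — #104=3, #105=13. Nearest is #104 (3).
From #104: distances to unvisited — #105=12. Nearest is #105 (12).
Return #105→Base: 18.
Total = 5 + 15 + 4 + 15 + 3 + 12 + 18 = 72.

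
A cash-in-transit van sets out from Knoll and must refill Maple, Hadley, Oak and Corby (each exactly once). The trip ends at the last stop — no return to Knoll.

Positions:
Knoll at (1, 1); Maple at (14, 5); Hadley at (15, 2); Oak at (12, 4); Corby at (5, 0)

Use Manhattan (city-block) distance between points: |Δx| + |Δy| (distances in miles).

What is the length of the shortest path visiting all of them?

There are 4! = 24 possible orderings.
Knoll → Maple → Hadley → Oak → Corby: 17+4+5+11 = 37
Knoll → Maple → Hadley → Corby → Oak: 17+4+12+11 = 44
Knoll → Maple → Oak → Hadley → Corby: 17+3+5+12 = 37
Knoll → Maple → Oak → Corby → Hadley: 17+3+11+12 = 43
Knoll → Maple → Corby → Hadley → Oak: 17+14+12+5 = 48
Knoll → Maple → Corby → Oak → Hadley: 17+14+11+5 = 47
Knoll → Hadley → Maple → Oak → Corby: 15+4+3+11 = 33
Knoll → Hadley → Maple → Corby → Oak: 15+4+14+11 = 44
Knoll → Hadley → Oak → Maple → Corby: 15+5+3+14 = 37
Knoll → Hadley → Oak → Corby → Maple: 15+5+11+14 = 45
Knoll → Hadley → Corby → Maple → Oak: 15+12+14+3 = 44
Knoll → Hadley → Corby → Oak → Maple: 15+12+11+3 = 41
Knoll → Oak → Maple → Hadley → Corby: 14+3+4+12 = 33
Knoll → Oak → Maple → Corby → Hadley: 14+3+14+12 = 43
… (10 more)
Knoll → Corby → Oak → Maple → Hadley: 5+11+3+4 = 23  ← best
The minimum is 23.
One shortest path: Knoll → Corby → Oak → Maple → Hadley.

Shortest open route: 23 miles.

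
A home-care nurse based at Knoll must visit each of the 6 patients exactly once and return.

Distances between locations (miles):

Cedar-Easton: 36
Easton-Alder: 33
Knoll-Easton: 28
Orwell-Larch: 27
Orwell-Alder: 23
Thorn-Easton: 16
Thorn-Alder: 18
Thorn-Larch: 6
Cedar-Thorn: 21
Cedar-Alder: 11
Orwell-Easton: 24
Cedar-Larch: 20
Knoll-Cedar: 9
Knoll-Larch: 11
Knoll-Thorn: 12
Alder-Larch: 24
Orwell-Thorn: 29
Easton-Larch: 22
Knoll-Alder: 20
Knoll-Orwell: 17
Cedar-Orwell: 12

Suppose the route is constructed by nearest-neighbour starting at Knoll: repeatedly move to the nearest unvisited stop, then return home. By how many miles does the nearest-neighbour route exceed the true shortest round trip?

The nearest-neighbour route is 7 miles longer than optimal.

Knoll: Cedar=9, Larch=11, Thorn=12, Orwell=17, Alder=20, Easton=28 ⇒ Cedar
Cedar: Alder=11, Orwell=12, Larch=20, Thorn=21, Easton=36 ⇒ Alder
Alder: Thorn=18, Orwell=23, Larch=24, Easton=33 ⇒ Thorn
Thorn: Larch=6, Easton=16, Orwell=29 ⇒ Larch
Larch: Easton=22, Orwell=27 ⇒ Easton
Easton: Orwell=24 ⇒ Orwell
NN route Knoll → Cedar → Alder → Thorn → Larch → Easton → Orwell → Knoll costs 107.
Optimal: Knoll → Cedar → Alder → Orwell → Easton → Thorn → Larch → Knoll costs 100 (by enumerating all 360 distinct tours).
Excess = 107 − 100 = 7.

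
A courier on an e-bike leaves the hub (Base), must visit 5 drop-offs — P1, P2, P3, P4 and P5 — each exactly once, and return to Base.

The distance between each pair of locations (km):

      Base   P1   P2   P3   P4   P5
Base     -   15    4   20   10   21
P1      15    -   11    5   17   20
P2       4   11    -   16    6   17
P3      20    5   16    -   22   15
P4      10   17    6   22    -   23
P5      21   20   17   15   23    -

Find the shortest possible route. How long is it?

Base - P1 - P2 - P3 - P4 - P5 - Base: 15+11+16+22+23+21 = 108
Base - P1 - P2 - P3 - P5 - P4 - Base: 15+11+16+15+23+10 = 90
Base - P1 - P2 - P4 - P3 - P5 - Base: 15+11+6+22+15+21 = 90
Base - P1 - P2 - P4 - P5 - P3 - Base: 15+11+6+23+15+20 = 90
Base - P1 - P2 - P5 - P3 - P4 - Base: 15+11+17+15+22+10 = 90
Base - P1 - P2 - P5 - P4 - P3 - Base: 15+11+17+23+22+20 = 108
Base - P1 - P3 - P2 - P4 - P5 - Base: 15+5+16+6+23+21 = 86
Base - P1 - P3 - P2 - P5 - P4 - Base: 15+5+16+17+23+10 = 86
Base - P1 - P3 - P4 - P2 - P5 - Base: 15+5+22+6+17+21 = 86
Base - P1 - P3 - P4 - P5 - P2 - Base: 15+5+22+23+17+4 = 86
Base - P1 - P3 - P5 - P2 - P4 - Base: 15+5+15+17+6+10 = 68
Base - P1 - P3 - P5 - P4 - P2 - Base: 15+5+15+23+6+4 = 68
Base - P1 - P4 - P2 - P3 - P5 - Base: 15+17+6+16+15+21 = 90
Base - P1 - P4 - P2 - P5 - P3 - Base: 15+17+6+17+15+20 = 90
… (46 more)
The minimum is 68.
One optimal route: Base → P1 → P3 → P5 → P2 → P4 → Base (or its reverse).

Shortest round trip = 68 km.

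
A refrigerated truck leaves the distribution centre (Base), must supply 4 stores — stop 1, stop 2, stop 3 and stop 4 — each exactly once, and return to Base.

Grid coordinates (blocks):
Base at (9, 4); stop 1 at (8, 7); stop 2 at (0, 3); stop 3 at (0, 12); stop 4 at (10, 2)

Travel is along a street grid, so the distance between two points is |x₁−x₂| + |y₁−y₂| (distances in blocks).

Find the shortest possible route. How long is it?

With 4 stops there are 4!/2 = 12 distinct round trips (a route and its reverse cost the same).
Base → stop 1 → stop 2 → stop 3 → stop 4 → Base: 4+12+9+20+3 = 48
Base → stop 1 → stop 2 → stop 4 → stop 3 → Base: 4+12+11+20+17 = 64
Base → stop 1 → stop 3 → stop 2 → stop 4 → Base: 4+13+9+11+3 = 40
Base → stop 1 → stop 3 → stop 4 → stop 2 → Base: 4+13+20+11+10 = 58
Base → stop 1 → stop 4 → stop 2 → stop 3 → Base: 4+7+11+9+17 = 48
Base → stop 1 → stop 4 → stop 3 → stop 2 → Base: 4+7+20+9+10 = 50
Base → stop 2 → stop 1 → stop 3 → stop 4 → Base: 10+12+13+20+3 = 58
Base → stop 2 → stop 1 → stop 4 → stop 3 → Base: 10+12+7+20+17 = 66
Base → stop 2 → stop 3 → stop 1 → stop 4 → Base: 10+9+13+7+3 = 42
Base → stop 2 → stop 4 → stop 1 → stop 3 → Base: 10+11+7+13+17 = 58
Base → stop 3 → stop 1 → stop 2 → stop 4 → Base: 17+13+12+11+3 = 56
Base → stop 3 → stop 2 → stop 1 → stop 4 → Base: 17+9+12+7+3 = 48
The minimum is 40.
One optimal route: Base → stop 1 → stop 3 → stop 2 → stop 4 → Base (or its reverse).

40 blocks — the shortest possible round trip.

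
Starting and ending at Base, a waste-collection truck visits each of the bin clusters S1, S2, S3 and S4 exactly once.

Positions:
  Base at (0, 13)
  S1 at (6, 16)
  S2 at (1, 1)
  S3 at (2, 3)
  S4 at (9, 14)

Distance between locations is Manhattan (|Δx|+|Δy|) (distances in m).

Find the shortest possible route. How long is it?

With 4 stops there are 4!/2 = 12 distinct round trips (a route and its reverse cost the same).
Base-S1-S2-S3-S4-Base: 9+20+3+18+10 = 60
Base-S1-S2-S4-S3-Base: 9+20+21+18+12 = 80
Base-S1-S3-S2-S4-Base: 9+17+3+21+10 = 60
Base-S1-S3-S4-S2-Base: 9+17+18+21+13 = 78
Base-S1-S4-S2-S3-Base: 9+5+21+3+12 = 50
Base-S1-S4-S3-S2-Base: 9+5+18+3+13 = 48
Base-S2-S1-S3-S4-Base: 13+20+17+18+10 = 78
Base-S2-S1-S4-S3-Base: 13+20+5+18+12 = 68
Base-S2-S3-S1-S4-Base: 13+3+17+5+10 = 48
Base-S2-S4-S1-S3-Base: 13+21+5+17+12 = 68
Base-S3-S1-S2-S4-Base: 12+17+20+21+10 = 80
Base-S3-S2-S1-S4-Base: 12+3+20+5+10 = 50
The minimum is 48.
One optimal route: Base → S1 → S4 → S3 → S2 → Base (or its reverse).

48 m — the shortest possible round trip.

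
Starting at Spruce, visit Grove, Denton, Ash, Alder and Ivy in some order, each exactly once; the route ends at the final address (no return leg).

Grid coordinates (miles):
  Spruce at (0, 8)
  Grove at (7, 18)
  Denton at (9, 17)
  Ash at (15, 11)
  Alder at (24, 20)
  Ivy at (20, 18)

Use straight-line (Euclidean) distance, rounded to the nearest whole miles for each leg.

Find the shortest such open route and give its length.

There are 5! = 120 possible orderings.
Spruce - Grove - Denton - Ash - Alder - Ivy: 12+2+8+13+4 = 39
Spruce - Grove - Denton - Ash - Ivy - Alder: 12+2+8+9+4 = 35
Spruce - Grove - Denton - Alder - Ash - Ivy: 12+2+15+13+9 = 51
Spruce - Grove - Denton - Alder - Ivy - Ash: 12+2+15+4+9 = 42
Spruce - Grove - Denton - Ivy - Ash - Alder: 12+2+11+9+13 = 47
Spruce - Grove - Denton - Ivy - Alder - Ash: 12+2+11+4+13 = 42
Spruce - Grove - Ash - Denton - Alder - Ivy: 12+11+8+15+4 = 50
Spruce - Grove - Ash - Denton - Ivy - Alder: 12+11+8+11+4 = 46
Spruce - Grove - Ash - Alder - Denton - Ivy: 12+11+13+15+11 = 62
Spruce - Grove - Ash - Alder - Ivy - Denton: 12+11+13+4+11 = 51
Spruce - Grove - Ash - Ivy - Denton - Alder: 12+11+9+11+15 = 58
Spruce - Grove - Ash - Ivy - Alder - Denton: 12+11+9+4+15 = 51
Spruce - Grove - Alder - Denton - Ash - Ivy: 12+17+15+8+9 = 61
Spruce - Grove - Alder - Denton - Ivy - Ash: 12+17+15+11+9 = 64
… (106 more)
The minimum is 35.
One shortest path: Spruce → Grove → Denton → Ash → Ivy → Alder.

35 miles — the minimum one-way total.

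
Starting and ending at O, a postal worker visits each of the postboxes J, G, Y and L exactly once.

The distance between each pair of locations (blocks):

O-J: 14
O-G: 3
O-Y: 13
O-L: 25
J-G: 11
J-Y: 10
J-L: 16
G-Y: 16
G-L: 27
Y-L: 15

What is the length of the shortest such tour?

58 blocks — the shortest possible round trip.

O→J→G→Y→L→O: 14+11+16+15+25 = 81
O→J→G→L→Y→O: 14+11+27+15+13 = 80
O→J→Y→G→L→O: 14+10+16+27+25 = 92
O→J→Y→L→G→O: 14+10+15+27+3 = 69
O→J→L→G→Y→O: 14+16+27+16+13 = 86
O→J→L→Y→G→O: 14+16+15+16+3 = 64
O→G→J→Y→L→O: 3+11+10+15+25 = 64
O→G→J→L→Y→O: 3+11+16+15+13 = 58
O→G→Y→J→L→O: 3+16+10+16+25 = 70
O→G→L→J→Y→O: 3+27+16+10+13 = 69
O→Y→J→G→L→O: 13+10+11+27+25 = 86
O→Y→G→J→L→O: 13+16+11+16+25 = 81
The minimum is 58.
One optimal route: O → G → J → L → Y → O (or its reverse).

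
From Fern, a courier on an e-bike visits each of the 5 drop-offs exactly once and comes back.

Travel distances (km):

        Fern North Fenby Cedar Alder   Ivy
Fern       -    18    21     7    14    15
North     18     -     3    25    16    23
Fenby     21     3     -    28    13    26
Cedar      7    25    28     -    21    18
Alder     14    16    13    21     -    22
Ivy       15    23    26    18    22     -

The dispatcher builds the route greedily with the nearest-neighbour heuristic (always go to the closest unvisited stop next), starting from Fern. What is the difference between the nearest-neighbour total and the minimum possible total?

From Fern: Cedar=7, Alder=14, Ivy=15, North=18, Fenby=21 → choose Cedar (7).
From Cedar: Ivy=18, Alder=21, North=25, Fenby=28 → choose Ivy (18).
From Ivy: Alder=22, North=23, Fenby=26 → choose Alder (22).
From Alder: Fenby=13, North=16 → choose Fenby (13).
From Fenby: North=3 → choose North (3).
NN route Fern → Cedar → Ivy → Alder → Fenby → North → Fern costs 81.
Optimal: Fern → Cedar → Ivy → North → Fenby → Alder → Fern costs 78 (by enumerating all 60 distinct tours).
Excess = 81 − 78 = 3.

3 km longer than the optimal tour.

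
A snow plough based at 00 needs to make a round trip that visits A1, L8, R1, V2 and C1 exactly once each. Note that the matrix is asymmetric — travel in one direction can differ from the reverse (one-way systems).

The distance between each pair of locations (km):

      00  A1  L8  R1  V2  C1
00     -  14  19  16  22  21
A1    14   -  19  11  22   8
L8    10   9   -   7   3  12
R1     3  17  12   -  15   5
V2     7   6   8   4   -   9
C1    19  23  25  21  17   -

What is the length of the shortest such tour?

Minimum total distance: 57 km.

00→A1→L8→R1→V2→C1→00: 14+19+7+15+9+19 = 83
00→A1→L8→R1→C1→V2→00: 14+19+7+5+17+7 = 69
00→A1→L8→V2→R1→C1→00: 14+19+3+4+5+19 = 64
00→A1→L8→V2→C1→R1→00: 14+19+3+9+21+3 = 69
00→A1→L8→C1→R1→V2→00: 14+19+12+21+15+7 = 88
00→A1→L8→C1→V2→R1→00: 14+19+12+17+4+3 = 69
00→A1→R1→L8→V2→C1→00: 14+11+12+3+9+19 = 68
00→A1→R1→L8→C1→V2→00: 14+11+12+12+17+7 = 73
00→A1→R1→V2→L8→C1→00: 14+11+15+8+12+19 = 79
00→A1→R1→V2→C1→L8→00: 14+11+15+9+25+10 = 84
00→A1→R1→C1→L8→V2→00: 14+11+5+25+3+7 = 65
00→A1→R1→C1→V2→L8→00: 14+11+5+17+8+10 = 65
00→A1→V2→L8→R1→C1→00: 14+22+8+7+5+19 = 75
00→A1→V2→L8→C1→R1→00: 14+22+8+12+21+3 = 80
… (106 more)
00→A1→C1→L8→V2→R1→00: 14+8+25+3+4+3 = 57  ← best
The minimum is 57.
One optimal route: 00 → A1 → C1 → L8 → V2 → R1 → 00.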